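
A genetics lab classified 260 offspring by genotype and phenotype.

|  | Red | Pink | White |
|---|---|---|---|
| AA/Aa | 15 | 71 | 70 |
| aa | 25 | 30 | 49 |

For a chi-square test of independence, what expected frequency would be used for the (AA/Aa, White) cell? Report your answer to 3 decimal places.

Row total (AA/Aa) = 156; column total (White) = 119; grand total N = 260.
Expected count = (row total × column total) / N = 156 × 119 / 260 = 71.400.

71.400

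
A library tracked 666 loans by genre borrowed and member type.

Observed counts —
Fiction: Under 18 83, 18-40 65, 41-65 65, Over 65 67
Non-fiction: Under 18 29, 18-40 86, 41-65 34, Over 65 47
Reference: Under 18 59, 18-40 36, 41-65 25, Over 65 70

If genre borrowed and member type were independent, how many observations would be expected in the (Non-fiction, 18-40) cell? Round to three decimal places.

Row total (Non-fiction) = 196; column total (18-40) = 187; grand total N = 666.
Expected count = (row total × column total) / N = 196 × 187 / 666 = 55.033.

55.033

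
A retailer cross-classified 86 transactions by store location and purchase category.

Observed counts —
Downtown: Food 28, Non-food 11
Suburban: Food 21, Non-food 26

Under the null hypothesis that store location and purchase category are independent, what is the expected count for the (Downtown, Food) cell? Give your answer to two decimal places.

22.22

Row total (Downtown) = 39; column total (Food) = 49; grand total N = 86.
Expected count = (row total × column total) / N = 39 × 49 / 86 = 22.22.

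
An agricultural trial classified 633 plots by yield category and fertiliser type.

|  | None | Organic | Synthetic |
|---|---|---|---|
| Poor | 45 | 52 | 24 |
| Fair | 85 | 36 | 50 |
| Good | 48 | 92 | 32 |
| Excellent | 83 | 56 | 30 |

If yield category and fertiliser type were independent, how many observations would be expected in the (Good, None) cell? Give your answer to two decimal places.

70.92

Row total (Good) = 172; column total (None) = 261; grand total N = 633.
Expected count = (row total × column total) / N = 172 × 261 / 633 = 70.92.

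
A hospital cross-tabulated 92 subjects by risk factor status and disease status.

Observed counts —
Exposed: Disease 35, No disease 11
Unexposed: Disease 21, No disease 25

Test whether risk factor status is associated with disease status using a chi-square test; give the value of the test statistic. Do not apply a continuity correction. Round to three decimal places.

8.944

Row totals: 46, 46. Column totals: 56, 36. Grand total N = 92.
Expected counts (row total × column total / N):
  Exposed, Disease: 46×56/92 = 28.0000
  Exposed, No disease: 46×36/92 = 18.0000
  Unexposed, Disease: 46×56/92 = 28.0000
  Unexposed, No disease: 46×36/92 = 18.0000
Contributions (O − E)²/E:
  (35 − 28.0000)²/28.0000 = 1.7500
  (11 − 18.0000)²/18.0000 = 2.7222
  (21 − 28.0000)²/28.0000 = 1.7500
  (25 − 18.0000)²/18.0000 = 2.7222
χ² = 1.7500 + 2.7222 + 1.7500 + 2.7222 = 8.944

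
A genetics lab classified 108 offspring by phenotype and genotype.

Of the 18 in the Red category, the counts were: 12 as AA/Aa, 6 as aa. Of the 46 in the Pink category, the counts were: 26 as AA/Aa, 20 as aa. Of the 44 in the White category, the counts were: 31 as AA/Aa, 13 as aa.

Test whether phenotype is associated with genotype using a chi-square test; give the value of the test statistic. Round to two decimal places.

1.96

Row totals: 18, 46, 44. Column totals: 69, 39. Grand total N = 108.
Expected counts (row total × column total / N):
  Red, AA/Aa: 18×69/108 = 11.500
  Red, aa: 18×39/108 = 6.500
  Pink, AA/Aa: 46×69/108 = 29.389
  Pink, aa: 46×39/108 = 16.611
  White, AA/Aa: 44×69/108 = 28.111
  White, aa: 44×39/108 = 15.889
Contributions (O − E)²/E:
  (12 − 11.500)²/11.500 = 0.0217
  (6 − 6.500)²/6.500 = 0.0385
  (26 − 29.389)²/29.389 = 0.3908
  (20 − 16.611)²/16.611 = 0.6914
  (31 − 28.111)²/28.111 = 0.2969
  (13 − 15.889)²/15.889 = 0.5253
χ² = 0.0217 + 0.0385 + 0.3908 + 0.6914 + 0.2969 + 0.5253 = 1.96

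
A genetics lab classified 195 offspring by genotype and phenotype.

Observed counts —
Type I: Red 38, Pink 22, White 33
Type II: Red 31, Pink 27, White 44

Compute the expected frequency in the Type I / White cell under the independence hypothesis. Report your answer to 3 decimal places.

36.723

Row total (Type I) = 93; column total (White) = 77; grand total N = 195.
Expected count = (row total × column total) / N = 93 × 77 / 195 = 36.723.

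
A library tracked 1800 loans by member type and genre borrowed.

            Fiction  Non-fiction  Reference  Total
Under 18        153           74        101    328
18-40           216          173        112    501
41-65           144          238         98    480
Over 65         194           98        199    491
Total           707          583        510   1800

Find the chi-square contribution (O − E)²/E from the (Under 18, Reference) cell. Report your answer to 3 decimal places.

Row total (Under 18) = 328; column total (Reference) = 510; N = 1800.
Expected count E = 328 × 510 / 1800 = 92.9333.
Contribution = (O − E)²/E = (101 − 92.9333)² / 92.9333 = 0.700.

0.700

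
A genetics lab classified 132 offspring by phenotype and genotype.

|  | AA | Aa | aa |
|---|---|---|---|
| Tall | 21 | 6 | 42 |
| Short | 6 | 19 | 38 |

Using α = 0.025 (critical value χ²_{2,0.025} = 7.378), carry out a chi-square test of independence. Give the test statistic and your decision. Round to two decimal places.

15.05; reject H₀

Row totals: 69, 63. Column totals: 27, 25, 80. Grand total N = 132.
Expected counts (row total × column total / N):
  Tall, AA: 69×27/132 = 14.114
  Tall, Aa: 69×25/132 = 13.068
  Tall, aa: 69×80/132 = 41.818
  Short, AA: 63×27/132 = 12.886
  Short, Aa: 63×25/132 = 11.932
  Short, aa: 63×80/132 = 38.182
Contributions (O − E)²/E:
  (21 − 14.114)²/14.114 = 3.3596
  (6 − 13.068)²/13.068 = 3.8228
  (42 − 41.818)²/41.818 = 0.0008
  (6 − 12.886)²/12.886 = 3.6797
  (19 − 11.932)²/11.932 = 4.1868
  (38 − 38.182)²/38.182 = 0.0009
χ² = 3.3596 + 3.8228 + 0.0008 + 3.6797 + 4.1868 + 0.0009 = 15.05
df = (2−1)(3−1) = 2. Since 15.05 > 7.378, reject the null hypothesis of independence at α = 0.025.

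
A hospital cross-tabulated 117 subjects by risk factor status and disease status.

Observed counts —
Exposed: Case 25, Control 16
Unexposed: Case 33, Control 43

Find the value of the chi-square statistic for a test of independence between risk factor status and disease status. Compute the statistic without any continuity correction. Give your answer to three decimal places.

Row totals: 41, 76. Column totals: 58, 59. Grand total N = 117.
Expected counts (row total × column total / N):
  Exposed, Case: 41×58/117 = 20.3248
  Exposed, Control: 41×59/117 = 20.6752
  Unexposed, Case: 76×58/117 = 37.6752
  Unexposed, Control: 76×59/117 = 38.3248
Contributions (O − E)²/E:
  (25 − 20.3248)²/20.3248 = 1.0754
  (16 − 20.6752)²/20.6752 = 1.0572
  (33 − 37.6752)²/37.6752 = 0.5802
  (43 − 38.3248)²/38.3248 = 0.5703
χ² = 1.0754 + 1.0572 + 0.5802 + 0.5703 = 3.283

3.283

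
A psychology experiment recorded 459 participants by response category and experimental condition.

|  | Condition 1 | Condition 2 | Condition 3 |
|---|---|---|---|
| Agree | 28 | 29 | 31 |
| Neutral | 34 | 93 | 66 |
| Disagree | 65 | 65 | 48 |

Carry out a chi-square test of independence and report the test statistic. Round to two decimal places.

Row totals: 88, 193, 178. Column totals: 127, 187, 145. Grand total N = 459.
Expected counts (row total × column total / N):
  Agree, Condition 1: 88×127/459 = 24.349
  Agree, Condition 2: 88×187/459 = 35.852
  Agree, Condition 3: 88×145/459 = 27.800
  Neutral, Condition 1: 193×127/459 = 53.401
  Neutral, Condition 2: 193×187/459 = 78.630
  Neutral, Condition 3: 193×145/459 = 60.969
  Disagree, Condition 1: 178×127/459 = 49.251
  Disagree, Condition 2: 178×187/459 = 72.519
  Disagree, Condition 3: 178×145/459 = 56.231
Contributions (O − E)²/E:
  (28 − 24.349)²/24.349 = 0.5474
  (29 − 35.852)²/35.852 = 1.3095
  (31 − 27.800)²/27.800 = 0.3683
  (34 − 53.401)²/53.401 = 7.0485
  (93 − 78.630)²/78.630 = 2.6262
  (66 − 60.969)²/60.969 = 0.4151
  (65 − 49.251)²/49.251 = 5.0361
  (65 − 72.519)²/72.519 = 0.7796
  (48 − 56.231)²/56.231 = 1.2048
χ² = 0.5474 + 1.3095 + 0.3683 + 7.0485 + 2.6262 + 0.4151 + 5.0361 + 0.7796 + 1.2048 = 19.34

19.34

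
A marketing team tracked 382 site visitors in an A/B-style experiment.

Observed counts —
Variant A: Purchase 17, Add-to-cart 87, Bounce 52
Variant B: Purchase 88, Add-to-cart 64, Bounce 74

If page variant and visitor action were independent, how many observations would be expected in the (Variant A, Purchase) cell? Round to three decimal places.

Row total (Variant A) = 156; column total (Purchase) = 105; grand total N = 382.
Expected count = (row total × column total) / N = 156 × 105 / 382 = 42.880.

42.880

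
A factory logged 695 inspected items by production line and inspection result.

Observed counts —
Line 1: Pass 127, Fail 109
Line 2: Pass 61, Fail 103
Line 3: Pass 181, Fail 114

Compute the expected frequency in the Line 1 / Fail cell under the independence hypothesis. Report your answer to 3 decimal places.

Row total (Line 1) = 236; column total (Fail) = 326; grand total N = 695.
Expected count = (row total × column total) / N = 236 × 326 / 695 = 110.699.

110.699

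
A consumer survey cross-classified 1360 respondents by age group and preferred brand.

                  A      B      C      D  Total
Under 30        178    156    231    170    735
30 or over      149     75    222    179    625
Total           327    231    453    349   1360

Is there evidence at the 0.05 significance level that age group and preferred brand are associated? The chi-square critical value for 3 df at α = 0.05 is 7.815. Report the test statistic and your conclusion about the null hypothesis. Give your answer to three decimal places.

Grand total N = 1360.
Expected counts (row total × column total / N):
  Under 30, A: 735×327/1360 = 176.7243
  Under 30, B: 735×231/1360 = 124.8419
  Under 30, C: 735×453/1360 = 244.8199
  Under 30, D: 735×349/1360 = 188.6140
  30 or over, A: 625×327/1360 = 150.2757
  30 or over, B: 625×231/1360 = 106.1581
  30 or over, C: 625×453/1360 = 208.1801
  30 or over, D: 625×349/1360 = 160.3860
Contributions (O − E)²/E:
  (178 − 176.7243)²/176.7243 = 0.0092
  (156 − 124.8419)²/124.8419 = 7.7765
  (231 − 244.8199)²/244.8199 = 0.7801
  (170 − 188.6140)²/188.6140 = 1.8370
  (149 − 150.2757)²/150.2757 = 0.0108
  (75 − 106.1581)²/106.1581 = 9.1451
  (222 − 208.1801)²/208.1801 = 0.9174
  (179 − 160.3860)²/160.3860 = 2.1603
χ² = 0.0092 + 7.7765 + 0.7801 + 1.8370 + 0.0108 + 9.1451 + 0.9174 + 2.1603 = 22.636
df = (2−1)(4−1) = 3. Since 22.636 > 7.815, reject the null hypothesis of independence at α = 0.05.

22.636; reject H₀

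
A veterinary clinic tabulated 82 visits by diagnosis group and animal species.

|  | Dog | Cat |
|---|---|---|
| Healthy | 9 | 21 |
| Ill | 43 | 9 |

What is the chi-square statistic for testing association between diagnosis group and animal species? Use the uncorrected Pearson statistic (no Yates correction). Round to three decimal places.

22.767

Row totals: 30, 52. Column totals: 52, 30. Grand total N = 82.
Expected counts (row total × column total / N):
  Healthy, Dog: 30×52/82 = 19.0244
  Healthy, Cat: 30×30/82 = 10.9756
  Ill, Dog: 52×52/82 = 32.9756
  Ill, Cat: 52×30/82 = 19.0244
Contributions (O − E)²/E:
  (9 − 19.0244)²/19.0244 = 5.2821
  (21 − 10.9756)²/10.9756 = 9.1556
  (43 − 32.9756)²/32.9756 = 3.0474
  (9 − 19.0244)²/19.0244 = 5.2821
χ² = 5.2821 + 9.1556 + 3.0474 + 5.2821 = 22.767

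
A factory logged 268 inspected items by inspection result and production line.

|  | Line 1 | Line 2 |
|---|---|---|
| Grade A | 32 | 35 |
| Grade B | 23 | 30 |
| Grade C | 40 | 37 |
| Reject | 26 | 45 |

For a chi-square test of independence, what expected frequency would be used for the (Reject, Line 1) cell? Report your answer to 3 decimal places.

32.056

Row total (Reject) = 71; column total (Line 1) = 121; grand total N = 268.
Expected count = (row total × column total) / N = 71 × 121 / 268 = 32.056.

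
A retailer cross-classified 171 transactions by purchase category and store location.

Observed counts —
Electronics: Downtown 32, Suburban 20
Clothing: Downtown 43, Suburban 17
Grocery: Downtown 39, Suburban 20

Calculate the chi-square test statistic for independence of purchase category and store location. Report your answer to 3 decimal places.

1.299

Row totals: 52, 60, 59. Column totals: 114, 57. Grand total N = 171.
Expected counts (row total × column total / N):
  Electronics, Downtown: 52×114/171 = 34.6667
  Electronics, Suburban: 52×57/171 = 17.3333
  Clothing, Downtown: 60×114/171 = 40.0000
  Clothing, Suburban: 60×57/171 = 20.0000
  Grocery, Downtown: 59×114/171 = 39.3333
  Grocery, Suburban: 59×57/171 = 19.6667
Contributions (O − E)²/E:
  (32 − 34.6667)²/34.6667 = 0.2051
  (20 − 17.3333)²/17.3333 = 0.4103
  (43 − 40.0000)²/40.0000 = 0.2250
  (17 − 20.0000)²/20.0000 = 0.4500
  (39 − 39.3333)²/39.3333 = 0.0028
  (20 − 19.6667)²/19.6667 = 0.0056
χ² = 0.2051 + 0.4103 + 0.2250 + 0.4500 + 0.0028 + 0.0056 = 1.299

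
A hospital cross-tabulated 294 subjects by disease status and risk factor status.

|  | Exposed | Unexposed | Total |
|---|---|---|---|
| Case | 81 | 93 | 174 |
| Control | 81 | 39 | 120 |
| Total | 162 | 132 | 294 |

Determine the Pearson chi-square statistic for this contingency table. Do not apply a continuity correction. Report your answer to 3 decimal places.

12.598

Grand total N = 294.
Expected counts (row total × column total / N):
  Case, Exposed: 174×162/294 = 95.8776
  Case, Unexposed: 174×132/294 = 78.1224
  Control, Exposed: 120×162/294 = 66.1224
  Control, Unexposed: 120×132/294 = 53.8776
Contributions (O − E)²/E:
  (81 − 95.8776)²/95.8776 = 2.3086
  (93 − 78.1224)²/78.1224 = 2.8333
  (81 − 66.1224)²/66.1224 = 3.3475
  (39 − 53.8776)²/53.8776 = 4.1083
χ² = 2.3086 + 2.8333 + 3.3475 + 4.1083 = 12.598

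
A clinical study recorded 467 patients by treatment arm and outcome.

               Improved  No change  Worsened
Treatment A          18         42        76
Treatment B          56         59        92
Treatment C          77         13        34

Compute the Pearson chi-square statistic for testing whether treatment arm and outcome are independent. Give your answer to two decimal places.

76.97

Row totals: 136, 207, 124. Column totals: 151, 114, 202. Grand total N = 467.
Expected counts (row total × column total / N):
  Treatment A, Improved: 136×151/467 = 43.974
  Treatment A, No change: 136×114/467 = 33.199
  Treatment A, Worsened: 136×202/467 = 58.827
  Treatment B, Improved: 207×151/467 = 66.931
  Treatment B, No change: 207×114/467 = 50.531
  Treatment B, Worsened: 207×202/467 = 89.537
  Treatment C, Improved: 124×151/467 = 40.094
  Treatment C, No change: 124×114/467 = 30.270
  Treatment C, Worsened: 124×202/467 = 53.636
Contributions (O − E)²/E:
  (18 − 43.974)²/43.974 = 15.3420
  (42 − 33.199)²/33.199 = 2.3331
  (76 − 58.827)²/58.827 = 5.0132
  (56 − 66.931)²/66.931 = 1.7852
  (59 − 50.531)²/50.531 = 1.4194
  (92 − 89.537)²/89.537 = 0.0678
  (77 − 40.094)²/40.094 = 33.9715
  (13 − 30.270)²/30.270 = 9.8531
  (34 − 53.636)²/53.636 = 7.1887
χ² = 15.3420 + 2.3331 + 5.0132 + 1.7852 + 1.4194 + 0.0678 + 33.9715 + 9.8531 + 7.1887 = 76.97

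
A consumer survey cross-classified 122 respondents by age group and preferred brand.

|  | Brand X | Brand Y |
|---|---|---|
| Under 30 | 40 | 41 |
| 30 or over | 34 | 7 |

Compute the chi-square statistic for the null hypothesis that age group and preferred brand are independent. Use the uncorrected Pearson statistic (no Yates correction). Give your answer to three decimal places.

12.835

Row totals: 81, 41. Column totals: 74, 48. Grand total N = 122.
Expected counts (row total × column total / N):
  Under 30, Brand X: 81×74/122 = 49.1311
  Under 30, Brand Y: 81×48/122 = 31.8689
  30 or over, Brand X: 41×74/122 = 24.8689
  30 or over, Brand Y: 41×48/122 = 16.1311
Contributions (O − E)²/E:
  (40 − 49.1311)²/49.1311 = 1.6970
  (41 − 31.8689)²/31.8689 = 2.6162
  (34 − 24.8689)²/24.8689 = 3.3527
  (7 − 16.1311)²/16.1311 = 5.1687
χ² = 1.6970 + 2.6162 + 3.3527 + 5.1687 = 12.835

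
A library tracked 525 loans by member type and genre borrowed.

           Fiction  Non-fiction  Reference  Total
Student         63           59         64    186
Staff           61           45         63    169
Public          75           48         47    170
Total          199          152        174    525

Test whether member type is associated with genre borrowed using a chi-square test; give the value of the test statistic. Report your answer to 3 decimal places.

6.025

Grand total N = 525.
Expected counts (row total × column total / N):
  Student, Fiction: 186×199/525 = 70.5029
  Student, Non-fiction: 186×152/525 = 53.8514
  Student, Reference: 186×174/525 = 61.6457
  Staff, Fiction: 169×199/525 = 64.0590
  Staff, Non-fiction: 169×152/525 = 48.9295
  Staff, Reference: 169×174/525 = 56.0114
  Public, Fiction: 170×199/525 = 64.4381
  Public, Non-fiction: 170×152/525 = 49.2190
  Public, Reference: 170×174/525 = 56.3429
Contributions (O − E)²/E:
  (63 − 70.5029)²/70.5029 = 0.7985
  (59 − 53.8514)²/53.8514 = 0.4922
  (64 − 61.6457)²/61.6457 = 0.0899
  (61 − 64.0590)²/64.0590 = 0.1461
  (45 − 48.9295)²/48.9295 = 0.3156
  (63 − 56.0114)²/56.0114 = 0.8720
  (75 − 64.4381)²/64.4381 = 1.7312
  (48 − 49.2190)²/49.2190 = 0.0302
  (47 − 56.3429)²/56.3429 = 1.5493
χ² = 0.7985 + 0.4922 + 0.0899 + 0.1461 + 0.3156 + 0.8720 + 1.7312 + 0.0302 + 1.5493 = 6.025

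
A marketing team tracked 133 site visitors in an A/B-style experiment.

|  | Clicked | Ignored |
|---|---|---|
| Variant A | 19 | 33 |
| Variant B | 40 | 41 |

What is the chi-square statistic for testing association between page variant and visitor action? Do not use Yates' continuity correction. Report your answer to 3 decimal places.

2.117

Row totals: 52, 81. Column totals: 59, 74. Grand total N = 133.
Expected counts (row total × column total / N):
  Variant A, Clicked: 52×59/133 = 23.0677
  Variant A, Ignored: 52×74/133 = 28.9323
  Variant B, Clicked: 81×59/133 = 35.9323
  Variant B, Ignored: 81×74/133 = 45.0677
Contributions (O − E)²/E:
  (19 − 23.0677)²/23.0677 = 0.7173
  (33 − 28.9323)²/28.9323 = 0.5719
  (40 − 35.9323)²/35.9323 = 0.4605
  (41 − 45.0677)²/45.0677 = 0.3671
χ² = 0.7173 + 0.5719 + 0.4605 + 0.3671 = 2.117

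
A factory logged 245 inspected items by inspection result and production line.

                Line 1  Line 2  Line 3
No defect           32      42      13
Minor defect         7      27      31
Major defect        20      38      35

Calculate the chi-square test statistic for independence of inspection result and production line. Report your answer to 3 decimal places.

Row totals: 87, 65, 93. Column totals: 59, 107, 79. Grand total N = 245.
Expected counts (row total × column total / N):
  No defect, Line 1: 87×59/245 = 20.9510
  No defect, Line 2: 87×107/245 = 37.9959
  No defect, Line 3: 87×79/245 = 28.0531
  Minor defect, Line 1: 65×59/245 = 15.6531
  Minor defect, Line 2: 65×107/245 = 28.3878
  Minor defect, Line 3: 65×79/245 = 20.9592
  Major defect, Line 1: 93×59/245 = 22.3959
  Major defect, Line 2: 93×107/245 = 40.6163
  Major defect, Line 3: 93×79/245 = 29.9878
Contributions (O − E)²/E:
  (32 − 20.9510)²/20.9510 = 5.8269
  (42 − 37.9959)²/37.9959 = 0.4220
  (13 − 28.0531)²/28.0531 = 8.0774
  (7 − 15.6531)²/15.6531 = 4.7835
  (27 − 28.3878)²/28.3878 = 0.0678
  (31 − 20.9592)²/20.9592 = 4.8102
  (20 − 22.3959)²/22.3959 = 0.2563
  (38 − 40.6163)²/40.6163 = 0.1685
  (35 − 29.9878)²/29.9878 = 0.8377
χ² = 5.8269 + 0.4220 + 8.0774 + 4.7835 + 0.0678 + 4.8102 + 0.2563 + 0.1685 + 0.8377 = 25.250

25.250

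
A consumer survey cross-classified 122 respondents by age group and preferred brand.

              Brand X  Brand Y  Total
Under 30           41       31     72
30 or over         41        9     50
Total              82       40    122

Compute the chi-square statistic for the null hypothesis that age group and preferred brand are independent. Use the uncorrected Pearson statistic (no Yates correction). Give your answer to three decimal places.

8.406

Grand total N = 122.
Expected counts (row total × column total / N):
  Under 30, Brand X: 72×82/122 = 48.3934
  Under 30, Brand Y: 72×40/122 = 23.6066
  30 or over, Brand X: 50×82/122 = 33.6066
  30 or over, Brand Y: 50×40/122 = 16.3934
Contributions (O − E)²/E:
  (41 − 48.3934)²/48.3934 = 1.1295
  (31 − 23.6066)²/23.6066 = 2.3156
  (41 − 33.6066)²/33.6066 = 1.6265
  (9 − 16.3934)²/16.3934 = 3.3344
χ² = 1.1295 + 2.3156 + 1.6265 + 3.3344 = 8.406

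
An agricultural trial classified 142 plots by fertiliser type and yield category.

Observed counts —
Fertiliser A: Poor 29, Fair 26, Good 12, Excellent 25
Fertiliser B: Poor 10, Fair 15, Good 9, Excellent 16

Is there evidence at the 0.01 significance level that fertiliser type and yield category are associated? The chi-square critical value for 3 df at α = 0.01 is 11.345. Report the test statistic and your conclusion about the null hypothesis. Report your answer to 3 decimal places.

Row totals: 92, 50. Column totals: 39, 41, 21, 41. Grand total N = 142.
Expected counts (row total × column total / N):
  Fertiliser A, Poor: 92×39/142 = 25.2676
  Fertiliser A, Fair: 92×41/142 = 26.5634
  Fertiliser A, Good: 92×21/142 = 13.6056
  Fertiliser A, Excellent: 92×41/142 = 26.5634
  Fertiliser B, Poor: 50×39/142 = 13.7324
  Fertiliser B, Fair: 50×41/142 = 14.4366
  Fertiliser B, Good: 50×21/142 = 7.3944
  Fertiliser B, Excellent: 50×41/142 = 14.4366
Contributions (O − E)²/E:
  (29 − 25.2676)²/25.2676 = 0.5513
  (26 − 26.5634)²/26.5634 = 0.0119
  (12 − 13.6056)²/13.6056 = 0.1895
  (25 − 26.5634)²/26.5634 = 0.0920
  (10 − 13.7324)²/13.7324 = 1.0144
  (15 − 14.4366)²/14.4366 = 0.0220
  (9 − 7.3944)²/7.3944 = 0.3486
  (16 − 14.4366)²/14.4366 = 0.1693
χ² = 0.5513 + 0.0119 + 0.1895 + 0.0920 + 1.0144 + 0.0220 + 0.3486 + 0.1693 = 2.399
df = (2−1)(4−1) = 3. Since 2.399 < 11.345, fail to reject the null hypothesis of independence at α = 0.01.

2.399; fail to reject H₀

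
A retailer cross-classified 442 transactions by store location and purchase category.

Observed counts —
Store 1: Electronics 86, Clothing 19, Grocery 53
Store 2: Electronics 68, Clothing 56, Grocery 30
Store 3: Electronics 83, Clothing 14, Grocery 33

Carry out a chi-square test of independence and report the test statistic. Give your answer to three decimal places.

Row totals: 158, 154, 130. Column totals: 237, 89, 116. Grand total N = 442.
Expected counts (row total × column total / N):
  Store 1, Electronics: 158×237/442 = 84.7195
  Store 1, Clothing: 158×89/442 = 31.8145
  Store 1, Grocery: 158×116/442 = 41.4661
  Store 2, Electronics: 154×237/442 = 82.5747
  Store 2, Clothing: 154×89/442 = 31.0090
  Store 2, Grocery: 154×116/442 = 40.4163
  Store 3, Electronics: 130×237/442 = 69.7059
  Store 3, Clothing: 130×89/442 = 26.1765
  Store 3, Grocery: 130×116/442 = 34.1176
Contributions (O − E)²/E:
  (86 − 84.7195)²/84.7195 = 0.0194
  (19 − 31.8145)²/31.8145 = 5.1615
  (53 − 41.4661)²/41.4661 = 3.2082
  (68 − 82.5747)²/82.5747 = 2.5725
  (56 − 31.0090)²/31.0090 = 20.1409
  (30 − 40.4163)²/40.4163 = 2.6845
  (83 − 69.7059)²/69.7059 = 2.5354
  (14 − 26.1765)²/26.1765 = 5.6641
  (33 − 34.1176)²/34.1176 = 0.0366
χ² = 0.0194 + 5.1615 + 3.2082 + 2.5725 + 20.1409 + 2.6845 + 2.5354 + 5.6641 + 0.0366 = 42.023

42.023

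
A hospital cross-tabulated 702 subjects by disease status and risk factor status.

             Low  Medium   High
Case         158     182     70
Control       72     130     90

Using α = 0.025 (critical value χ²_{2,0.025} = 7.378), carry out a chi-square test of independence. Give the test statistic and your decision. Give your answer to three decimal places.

Row totals: 410, 292. Column totals: 230, 312, 160. Grand total N = 702.
Expected counts (row total × column total / N):
  Case, Low: 410×230/702 = 134.3305
  Case, Medium: 410×312/702 = 182.2222
  Case, High: 410×160/702 = 93.4473
  Control, Low: 292×230/702 = 95.6695
  Control, Medium: 292×312/702 = 129.7778
  Control, High: 292×160/702 = 66.5527
Contributions (O − E)²/E:
  (158 − 134.3305)²/134.3305 = 4.1706
  (182 − 182.2222)²/182.2222 = 0.0003
  (70 − 93.4473)²/93.4473 = 5.8833
  (72 − 95.6695)²/95.6695 = 5.8560
  (130 − 129.7778)²/129.7778 = 0.0004
  (90 − 66.5527)²/66.5527 = 8.2608
χ² = 4.1706 + 0.0003 + 5.8833 + 5.8560 + 0.0004 + 8.2608 = 24.171
df = (2−1)(3−1) = 2. Since 24.171 > 7.378, reject the null hypothesis of independence at α = 0.025.

24.171; reject H₀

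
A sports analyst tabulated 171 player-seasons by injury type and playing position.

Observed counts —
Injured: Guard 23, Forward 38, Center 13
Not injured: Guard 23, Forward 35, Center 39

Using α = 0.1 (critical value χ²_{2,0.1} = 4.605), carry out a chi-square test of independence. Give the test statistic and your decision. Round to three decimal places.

10.215; reject H₀

Row totals: 74, 97. Column totals: 46, 73, 52. Grand total N = 171.
Expected counts (row total × column total / N):
  Injured, Guard: 74×46/171 = 19.90643
  Injured, Forward: 74×73/171 = 31.59064
  Injured, Center: 74×52/171 = 22.50292
  Not injured, Guard: 97×46/171 = 26.09357
  Not injured, Forward: 97×73/171 = 41.40936
  Not injured, Center: 97×52/171 = 29.49708
Contributions (O − E)²/E:
  (23 − 19.90643)²/19.90643 = 0.4808
  (38 − 31.59064)²/31.59064 = 1.3004
  (13 − 22.50292)²/22.50292 = 4.0131
  (23 − 26.09357)²/26.09357 = 0.3668
  (35 − 41.40936)²/41.40936 = 0.9920
  (39 − 29.49708)²/29.49708 = 3.0615
χ² = 0.4808 + 1.3004 + 4.0131 + 0.3668 + 0.9920 + 3.0615 = 10.215
df = (2−1)(3−1) = 2. Since 10.215 > 4.605, reject the null hypothesis of independence at α = 0.1.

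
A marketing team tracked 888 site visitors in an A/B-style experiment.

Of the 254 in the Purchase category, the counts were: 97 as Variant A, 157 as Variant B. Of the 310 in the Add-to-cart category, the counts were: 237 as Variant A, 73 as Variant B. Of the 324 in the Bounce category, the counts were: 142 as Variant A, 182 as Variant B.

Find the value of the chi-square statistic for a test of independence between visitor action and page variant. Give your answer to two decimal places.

101.79

Row totals: 254, 310, 324. Column totals: 476, 412. Grand total N = 888.
Expected counts (row total × column total / N):
  Purchase, Variant A: 254×476/888 = 136.153
  Purchase, Variant B: 254×412/888 = 117.847
  Add-to-cart, Variant A: 310×476/888 = 166.171
  Add-to-cart, Variant B: 310×412/888 = 143.829
  Bounce, Variant A: 324×476/888 = 173.676
  Bounce, Variant B: 324×412/888 = 150.324
Contributions (O − E)²/E:
  (97 − 136.153)²/136.153 = 11.2591
  (157 − 117.847)²/117.847 = 13.0080
  (237 − 166.171)²/166.171 = 30.1903
  (73 − 143.829)²/143.829 = 34.8799
  (142 − 173.676)²/173.676 = 5.7772
  (182 − 150.324)²/150.324 = 6.6747
χ² = 11.2591 + 13.0080 + 30.1903 + 34.8799 + 5.7772 + 6.6747 = 101.79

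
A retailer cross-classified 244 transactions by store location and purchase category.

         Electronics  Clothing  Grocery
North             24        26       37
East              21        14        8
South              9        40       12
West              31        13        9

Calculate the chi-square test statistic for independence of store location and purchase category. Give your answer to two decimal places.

Row totals: 87, 43, 61, 53. Column totals: 85, 93, 66. Grand total N = 244.
Expected counts (row total × column total / N):
  North, Electronics: 87×85/244 = 30.307
  North, Clothing: 87×93/244 = 33.160
  North, Grocery: 87×66/244 = 23.533
  East, Electronics: 43×85/244 = 14.980
  East, Clothing: 43×93/244 = 16.389
  East, Grocery: 43×66/244 = 11.631
  South, Electronics: 61×85/244 = 21.250
  South, Clothing: 61×93/244 = 23.250
  South, Grocery: 61×66/244 = 16.500
  West, Electronics: 53×85/244 = 18.463
  West, Clothing: 53×93/244 = 20.201
  West, Grocery: 53×66/244 = 14.336
Contributions (O − E)²/E:
  (24 − 30.307)²/30.307 = 1.3125
  (26 − 33.160)²/33.160 = 1.5460
  (37 − 23.533)²/23.533 = 7.7066
  (21 − 14.980)²/14.980 = 2.4193
  (14 − 16.389)²/16.389 = 0.3482
  (8 − 11.631)²/11.631 = 1.1335
  (9 − 21.250)²/21.250 = 7.0618
  (40 − 23.250)²/23.250 = 12.0672
  (12 − 16.500)²/16.500 = 1.2273
  (31 − 18.463)²/18.463 = 8.5130
  (13 − 20.201)²/20.201 = 2.5669
  (9 − 14.336)²/14.336 = 1.9861
χ² = 1.3125 + 1.5460 + 7.7066 + 2.4193 + 0.3482 + 1.1335 + 7.0618 + 12.0672 + 1.2273 + 8.5130 + 2.5669 + 1.9861 = 47.89

47.89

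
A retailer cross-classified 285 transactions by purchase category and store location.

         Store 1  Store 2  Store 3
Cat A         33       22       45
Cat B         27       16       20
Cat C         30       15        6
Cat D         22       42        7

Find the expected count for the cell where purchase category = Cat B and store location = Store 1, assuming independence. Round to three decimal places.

24.758

Row total (Cat B) = 63; column total (Store 1) = 112; grand total N = 285.
Expected count = (row total × column total) / N = 63 × 112 / 285 = 24.758.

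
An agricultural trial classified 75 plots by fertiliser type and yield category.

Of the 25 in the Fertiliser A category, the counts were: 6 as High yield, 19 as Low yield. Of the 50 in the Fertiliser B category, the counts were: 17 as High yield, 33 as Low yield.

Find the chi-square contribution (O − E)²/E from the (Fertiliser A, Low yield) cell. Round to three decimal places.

0.160

Row total (Fertiliser A) = 25; column total (Low yield) = 52; N = 75.
Expected count E = 25 × 52 / 75 = 17.3333.
Contribution = (O − E)²/E = (19 − 17.3333)² / 17.3333 = 0.160.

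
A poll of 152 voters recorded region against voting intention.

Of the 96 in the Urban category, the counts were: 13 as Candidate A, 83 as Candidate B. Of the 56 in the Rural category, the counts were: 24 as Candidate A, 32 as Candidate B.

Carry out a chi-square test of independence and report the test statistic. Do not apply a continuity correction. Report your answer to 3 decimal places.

Row totals: 96, 56. Column totals: 37, 115. Grand total N = 152.
Expected counts (row total × column total / N):
  Urban, Candidate A: 96×37/152 = 23.3684
  Urban, Candidate B: 96×115/152 = 72.6316
  Rural, Candidate A: 56×37/152 = 13.6316
  Rural, Candidate B: 56×115/152 = 42.3684
Contributions (O − E)²/E:
  (13 − 23.3684)²/23.3684 = 4.6004
  (83 − 72.6316)²/72.6316 = 1.4801
  (24 − 13.6316)²/13.6316 = 7.8864
  (32 − 42.3684)²/42.3684 = 2.5374
χ² = 4.6004 + 1.4801 + 7.8864 + 2.5374 = 16.504

16.504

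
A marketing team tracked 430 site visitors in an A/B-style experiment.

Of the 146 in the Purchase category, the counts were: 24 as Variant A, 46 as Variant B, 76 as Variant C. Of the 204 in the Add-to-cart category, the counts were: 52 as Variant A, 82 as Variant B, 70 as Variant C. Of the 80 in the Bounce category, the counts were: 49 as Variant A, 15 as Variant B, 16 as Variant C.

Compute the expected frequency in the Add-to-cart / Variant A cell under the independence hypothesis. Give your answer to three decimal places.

Row total (Add-to-cart) = 204; column total (Variant A) = 125; grand total N = 430.
Expected count = (row total × column total) / N = 204 × 125 / 430 = 59.302.

59.302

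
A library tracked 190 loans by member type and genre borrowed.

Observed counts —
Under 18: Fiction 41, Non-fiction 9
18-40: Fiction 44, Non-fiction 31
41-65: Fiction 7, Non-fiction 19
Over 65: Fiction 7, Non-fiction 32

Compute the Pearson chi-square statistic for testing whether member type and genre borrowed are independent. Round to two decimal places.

Row totals: 50, 75, 26, 39. Column totals: 99, 91. Grand total N = 190.
Expected counts (row total × column total / N):
  Under 18, Fiction: 50×99/190 = 26.053
  Under 18, Non-fiction: 50×91/190 = 23.947
  18-40, Fiction: 75×99/190 = 39.079
  18-40, Non-fiction: 75×91/190 = 35.921
  41-65, Fiction: 26×99/190 = 13.547
  41-65, Non-fiction: 26×91/190 = 12.453
  Over 65, Fiction: 39×99/190 = 20.321
  Over 65, Non-fiction: 39×91/190 = 18.679
Contributions (O − E)²/E:
  (41 − 26.053)²/26.053 = 8.5753
  (9 − 23.947)²/23.947 = 9.3295
  (44 − 39.079)²/39.079 = 0.6197
  (31 − 35.921)²/35.921 = 0.6742
  (7 − 13.547)²/13.547 = 3.1640
  (19 − 12.453)²/12.453 = 3.4420
  (7 − 20.321)²/20.321 = 8.7323
  (32 − 18.679)²/18.679 = 9.4999
χ² = 8.5753 + 9.3295 + 0.6197 + 0.6742 + 3.1640 + 3.4420 + 8.7323 + 9.4999 = 44.04

44.04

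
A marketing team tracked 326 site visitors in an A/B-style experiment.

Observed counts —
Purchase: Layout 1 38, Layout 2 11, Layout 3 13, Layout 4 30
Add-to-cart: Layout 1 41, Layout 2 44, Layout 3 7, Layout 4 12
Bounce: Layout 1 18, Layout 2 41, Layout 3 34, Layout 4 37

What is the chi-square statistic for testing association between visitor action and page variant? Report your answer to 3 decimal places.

58.197

Row totals: 92, 104, 130. Column totals: 97, 96, 54, 79. Grand total N = 326.
Expected counts (row total × column total / N):
  Purchase, Layout 1: 92×97/326 = 27.37423
  Purchase, Layout 2: 92×96/326 = 27.09202
  Purchase, Layout 3: 92×54/326 = 15.23926
  Purchase, Layout 4: 92×79/326 = 22.29448
  Add-to-cart, Layout 1: 104×97/326 = 30.94479
  Add-to-cart, Layout 2: 104×96/326 = 30.62577
  Add-to-cart, Layout 3: 104×54/326 = 17.22699
  Add-to-cart, Layout 4: 104×79/326 = 25.20245
  Bounce, Layout 1: 130×97/326 = 38.68098
  Bounce, Layout 2: 130×96/326 = 38.28221
  Bounce, Layout 3: 130×54/326 = 21.53374
  Bounce, Layout 4: 130×79/326 = 31.50307
Contributions (O − E)²/E:
  (38 − 27.37423)²/27.37423 = 4.1246
  (11 − 27.09202)²/27.09202 = 9.5583
  (13 − 15.23926)²/15.23926 = 0.3290
  (30 − 22.29448)²/22.29448 = 2.6632
  (41 − 30.94479)²/30.94479 = 3.2673
  (44 − 30.62577)²/30.62577 = 5.8405
  (7 − 17.22699)²/17.22699 = 6.0714
  (12 − 25.20245)²/25.20245 = 6.9162
  (18 − 38.68098)²/38.68098 = 11.0572
  (41 − 38.28221)²/38.28221 = 0.1929
  (34 − 21.53374)²/21.53374 = 7.2169
  (37 − 31.50307)²/31.50307 = 0.9592
χ² = 4.1246 + 9.5583 + 0.3290 + 2.6632 + 3.2673 + 5.8405 + 6.0714 + 6.9162 + 11.0572 + 0.1929 + 7.2169 + 0.9592 = 58.197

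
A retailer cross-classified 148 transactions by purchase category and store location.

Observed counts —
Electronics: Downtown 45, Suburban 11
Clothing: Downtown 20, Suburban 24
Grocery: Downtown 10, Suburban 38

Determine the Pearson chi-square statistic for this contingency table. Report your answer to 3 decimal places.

37.320

Row totals: 56, 44, 48. Column totals: 75, 73. Grand total N = 148.
Expected counts (row total × column total / N):
  Electronics, Downtown: 56×75/148 = 28.37838
  Electronics, Suburban: 56×73/148 = 27.62162
  Clothing, Downtown: 44×75/148 = 22.29730
  Clothing, Suburban: 44×73/148 = 21.70270
  Grocery, Downtown: 48×75/148 = 24.32432
  Grocery, Suburban: 48×73/148 = 23.67568
Contributions (O − E)²/E:
  (45 − 28.37838)²/28.37838 = 9.7355
  (11 − 27.62162)²/27.62162 = 10.0022
  (20 − 22.29730)²/22.29730 = 0.2367
  (24 − 21.70270)²/21.70270 = 0.2432
  (10 − 24.32432)²/24.32432 = 8.4354
  (38 − 23.67568)²/23.67568 = 8.6665
χ² = 9.7355 + 10.0022 + 0.2367 + 0.2432 + 8.4354 + 8.6665 = 37.320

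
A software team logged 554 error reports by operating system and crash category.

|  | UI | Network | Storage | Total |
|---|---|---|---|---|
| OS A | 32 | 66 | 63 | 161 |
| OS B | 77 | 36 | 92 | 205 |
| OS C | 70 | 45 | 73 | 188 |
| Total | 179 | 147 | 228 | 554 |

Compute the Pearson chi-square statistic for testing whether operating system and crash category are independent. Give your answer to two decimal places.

31.35

Grand total N = 554.
Expected counts (row total × column total / N):
  OS A, UI: 161×179/554 = 52.020
  OS A, Network: 161×147/554 = 42.720
  OS A, Storage: 161×228/554 = 66.260
  OS B, UI: 205×179/554 = 66.236
  OS B, Network: 205×147/554 = 54.395
  OS B, Storage: 205×228/554 = 84.368
  OS C, UI: 188×179/554 = 60.744
  OS C, Network: 188×147/554 = 49.884
  OS C, Storage: 188×228/554 = 77.372
Contributions (O − E)²/E:
  (32 − 52.020)²/52.020 = 7.7047
  (66 − 42.720)²/42.720 = 12.6863
  (63 − 66.260)²/66.260 = 0.1604
  (77 − 66.236)²/66.236 = 1.7493
  (36 − 54.395)²/54.395 = 6.2207
  (92 − 84.368)²/84.368 = 0.6904
  (70 − 60.744)²/60.744 = 1.4104
  (45 − 49.884)²/49.884 = 0.4782
  (73 − 77.372)²/77.372 = 0.2470
χ² = 7.7047 + 12.6863 + 0.1604 + 1.7493 + 6.2207 + 0.6904 + 1.4104 + 0.4782 + 0.2470 = 31.35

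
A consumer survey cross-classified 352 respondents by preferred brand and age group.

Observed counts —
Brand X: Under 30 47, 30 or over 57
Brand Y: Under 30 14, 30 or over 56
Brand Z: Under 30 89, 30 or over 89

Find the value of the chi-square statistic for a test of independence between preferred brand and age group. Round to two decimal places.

18.89

Row totals: 104, 70, 178. Column totals: 150, 202. Grand total N = 352.
Expected counts (row total × column total / N):
  Brand X, Under 30: 104×150/352 = 44.318
  Brand X, 30 or over: 104×202/352 = 59.682
  Brand Y, Under 30: 70×150/352 = 29.830
  Brand Y, 30 or over: 70×202/352 = 40.170
  Brand Z, Under 30: 178×150/352 = 75.852
  Brand Z, 30 or over: 178×202/352 = 102.148
Contributions (O − E)²/E:
  (47 − 44.318)²/44.318 = 0.1623
  (57 − 59.682)²/59.682 = 0.1205
  (14 − 29.830)²/29.830 = 8.4006
  (56 − 40.170)²/40.170 = 6.2382
  (89 − 75.852)²/75.852 = 2.2790
  (89 − 102.148)²/102.148 = 1.6923
χ² = 0.1623 + 0.1205 + 8.4006 + 6.2382 + 2.2790 + 1.6923 = 18.89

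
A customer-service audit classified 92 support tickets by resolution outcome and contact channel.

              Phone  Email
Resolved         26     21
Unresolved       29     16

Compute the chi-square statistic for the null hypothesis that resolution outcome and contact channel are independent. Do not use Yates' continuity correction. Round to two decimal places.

0.80

Row totals: 47, 45. Column totals: 55, 37. Grand total N = 92.
Expected counts (row total × column total / N):
  Resolved, Phone: 47×55/92 = 28.098
  Resolved, Email: 47×37/92 = 18.902
  Unresolved, Phone: 45×55/92 = 26.902
  Unresolved, Email: 45×37/92 = 18.098
Contributions (O − E)²/E:
  (26 − 28.098)²/28.098 = 0.1567
  (21 − 18.902)²/18.902 = 0.2329
  (29 − 26.902)²/26.902 = 0.1636
  (16 − 18.098)²/18.098 = 0.2432
χ² = 0.1567 + 0.2329 + 0.1636 + 0.2432 = 0.80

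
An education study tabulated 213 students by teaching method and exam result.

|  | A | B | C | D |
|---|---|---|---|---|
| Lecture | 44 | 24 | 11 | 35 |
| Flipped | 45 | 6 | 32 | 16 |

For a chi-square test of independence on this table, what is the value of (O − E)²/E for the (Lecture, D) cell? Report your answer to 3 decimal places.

Row total (Lecture) = 114; column total (D) = 51; N = 213.
Expected count E = 114 × 51 / 213 = 27.29577.
Contribution = (O − E)²/E = (35 − 27.29577)² / 27.29577 = 2.175.

2.175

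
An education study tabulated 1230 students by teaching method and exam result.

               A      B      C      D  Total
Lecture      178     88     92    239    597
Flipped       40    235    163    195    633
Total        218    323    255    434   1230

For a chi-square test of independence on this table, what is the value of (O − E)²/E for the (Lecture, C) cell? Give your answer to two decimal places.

8.15

Row total (Lecture) = 597; column total (C) = 255; N = 1230.
Expected count E = 597 × 255 / 1230 = 123.768.
Contribution = (O − E)²/E = (92 − 123.768)² / 123.768 = 8.15.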